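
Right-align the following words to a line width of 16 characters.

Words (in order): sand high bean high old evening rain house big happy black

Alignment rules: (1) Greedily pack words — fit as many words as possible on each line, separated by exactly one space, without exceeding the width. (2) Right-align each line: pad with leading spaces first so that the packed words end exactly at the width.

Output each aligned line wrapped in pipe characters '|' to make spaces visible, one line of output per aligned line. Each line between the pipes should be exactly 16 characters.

Line 1: ['sand', 'high', 'bean'] (min_width=14, slack=2)
Line 2: ['high', 'old', 'evening'] (min_width=16, slack=0)
Line 3: ['rain', 'house', 'big'] (min_width=14, slack=2)
Line 4: ['happy', 'black'] (min_width=11, slack=5)

Answer: |  sand high bean|
|high old evening|
|  rain house big|
|     happy black|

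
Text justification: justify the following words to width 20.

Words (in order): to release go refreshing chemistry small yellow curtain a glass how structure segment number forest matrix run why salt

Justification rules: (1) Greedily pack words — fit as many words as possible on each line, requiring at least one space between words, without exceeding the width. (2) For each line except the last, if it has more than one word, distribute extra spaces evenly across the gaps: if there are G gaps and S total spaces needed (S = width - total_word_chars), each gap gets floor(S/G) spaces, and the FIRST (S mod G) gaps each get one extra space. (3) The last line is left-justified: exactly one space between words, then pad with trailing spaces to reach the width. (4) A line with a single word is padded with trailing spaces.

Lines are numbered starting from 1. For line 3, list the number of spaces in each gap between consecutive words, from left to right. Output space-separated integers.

Answer: 1 1

Derivation:
Line 1: ['to', 'release', 'go'] (min_width=13, slack=7)
Line 2: ['refreshing', 'chemistry'] (min_width=20, slack=0)
Line 3: ['small', 'yellow', 'curtain'] (min_width=20, slack=0)
Line 4: ['a', 'glass', 'how'] (min_width=11, slack=9)
Line 5: ['structure', 'segment'] (min_width=17, slack=3)
Line 6: ['number', 'forest', 'matrix'] (min_width=20, slack=0)
Line 7: ['run', 'why', 'salt'] (min_width=12, slack=8)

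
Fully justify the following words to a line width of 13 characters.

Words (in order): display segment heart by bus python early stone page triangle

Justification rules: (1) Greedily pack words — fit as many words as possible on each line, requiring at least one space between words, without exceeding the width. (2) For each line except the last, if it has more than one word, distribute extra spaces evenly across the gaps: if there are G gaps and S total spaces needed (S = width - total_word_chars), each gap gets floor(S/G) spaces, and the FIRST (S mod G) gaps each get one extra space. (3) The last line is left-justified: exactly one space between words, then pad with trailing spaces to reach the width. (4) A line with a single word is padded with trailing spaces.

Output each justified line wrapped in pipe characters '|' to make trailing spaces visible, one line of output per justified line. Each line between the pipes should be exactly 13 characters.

Line 1: ['display'] (min_width=7, slack=6)
Line 2: ['segment', 'heart'] (min_width=13, slack=0)
Line 3: ['by', 'bus', 'python'] (min_width=13, slack=0)
Line 4: ['early', 'stone'] (min_width=11, slack=2)
Line 5: ['page', 'triangle'] (min_width=13, slack=0)

Answer: |display      |
|segment heart|
|by bus python|
|early   stone|
|page triangle|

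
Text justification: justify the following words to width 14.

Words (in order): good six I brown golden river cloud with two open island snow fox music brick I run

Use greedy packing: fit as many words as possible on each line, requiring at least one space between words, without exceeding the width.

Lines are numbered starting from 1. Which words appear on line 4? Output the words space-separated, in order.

Answer: with two open

Derivation:
Line 1: ['good', 'six', 'I'] (min_width=10, slack=4)
Line 2: ['brown', 'golden'] (min_width=12, slack=2)
Line 3: ['river', 'cloud'] (min_width=11, slack=3)
Line 4: ['with', 'two', 'open'] (min_width=13, slack=1)
Line 5: ['island', 'snow'] (min_width=11, slack=3)
Line 6: ['fox', 'music'] (min_width=9, slack=5)
Line 7: ['brick', 'I', 'run'] (min_width=11, slack=3)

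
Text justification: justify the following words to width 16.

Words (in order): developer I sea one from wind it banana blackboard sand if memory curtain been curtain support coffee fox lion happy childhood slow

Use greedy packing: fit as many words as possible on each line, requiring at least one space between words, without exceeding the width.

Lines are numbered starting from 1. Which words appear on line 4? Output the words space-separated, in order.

Line 1: ['developer', 'I', 'sea'] (min_width=15, slack=1)
Line 2: ['one', 'from', 'wind', 'it'] (min_width=16, slack=0)
Line 3: ['banana'] (min_width=6, slack=10)
Line 4: ['blackboard', 'sand'] (min_width=15, slack=1)
Line 5: ['if', 'memory'] (min_width=9, slack=7)
Line 6: ['curtain', 'been'] (min_width=12, slack=4)
Line 7: ['curtain', 'support'] (min_width=15, slack=1)
Line 8: ['coffee', 'fox', 'lion'] (min_width=15, slack=1)
Line 9: ['happy', 'childhood'] (min_width=15, slack=1)
Line 10: ['slow'] (min_width=4, slack=12)

Answer: blackboard sand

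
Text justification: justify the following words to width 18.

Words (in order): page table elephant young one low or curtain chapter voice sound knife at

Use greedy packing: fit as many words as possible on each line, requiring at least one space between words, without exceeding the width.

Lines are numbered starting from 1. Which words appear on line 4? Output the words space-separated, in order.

Line 1: ['page', 'table'] (min_width=10, slack=8)
Line 2: ['elephant', 'young', 'one'] (min_width=18, slack=0)
Line 3: ['low', 'or', 'curtain'] (min_width=14, slack=4)
Line 4: ['chapter', 'voice'] (min_width=13, slack=5)
Line 5: ['sound', 'knife', 'at'] (min_width=14, slack=4)

Answer: chapter voice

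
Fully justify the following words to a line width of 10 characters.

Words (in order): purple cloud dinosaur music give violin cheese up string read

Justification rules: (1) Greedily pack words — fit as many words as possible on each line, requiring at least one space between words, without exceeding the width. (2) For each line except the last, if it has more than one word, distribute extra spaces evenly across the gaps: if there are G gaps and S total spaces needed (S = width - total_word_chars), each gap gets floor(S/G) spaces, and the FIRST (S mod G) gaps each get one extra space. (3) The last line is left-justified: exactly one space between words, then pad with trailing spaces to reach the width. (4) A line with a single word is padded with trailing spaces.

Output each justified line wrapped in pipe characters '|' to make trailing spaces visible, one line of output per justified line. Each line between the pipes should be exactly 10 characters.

Answer: |purple    |
|cloud     |
|dinosaur  |
|music give|
|violin    |
|cheese  up|
|string    |
|read      |

Derivation:
Line 1: ['purple'] (min_width=6, slack=4)
Line 2: ['cloud'] (min_width=5, slack=5)
Line 3: ['dinosaur'] (min_width=8, slack=2)
Line 4: ['music', 'give'] (min_width=10, slack=0)
Line 5: ['violin'] (min_width=6, slack=4)
Line 6: ['cheese', 'up'] (min_width=9, slack=1)
Line 7: ['string'] (min_width=6, slack=4)
Line 8: ['read'] (min_width=4, slack=6)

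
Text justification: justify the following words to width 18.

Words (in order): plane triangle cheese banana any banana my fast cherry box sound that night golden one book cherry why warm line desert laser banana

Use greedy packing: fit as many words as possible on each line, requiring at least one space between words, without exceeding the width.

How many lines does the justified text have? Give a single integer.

Line 1: ['plane', 'triangle'] (min_width=14, slack=4)
Line 2: ['cheese', 'banana', 'any'] (min_width=17, slack=1)
Line 3: ['banana', 'my', 'fast'] (min_width=14, slack=4)
Line 4: ['cherry', 'box', 'sound'] (min_width=16, slack=2)
Line 5: ['that', 'night', 'golden'] (min_width=17, slack=1)
Line 6: ['one', 'book', 'cherry'] (min_width=15, slack=3)
Line 7: ['why', 'warm', 'line'] (min_width=13, slack=5)
Line 8: ['desert', 'laser'] (min_width=12, slack=6)
Line 9: ['banana'] (min_width=6, slack=12)
Total lines: 9

Answer: 9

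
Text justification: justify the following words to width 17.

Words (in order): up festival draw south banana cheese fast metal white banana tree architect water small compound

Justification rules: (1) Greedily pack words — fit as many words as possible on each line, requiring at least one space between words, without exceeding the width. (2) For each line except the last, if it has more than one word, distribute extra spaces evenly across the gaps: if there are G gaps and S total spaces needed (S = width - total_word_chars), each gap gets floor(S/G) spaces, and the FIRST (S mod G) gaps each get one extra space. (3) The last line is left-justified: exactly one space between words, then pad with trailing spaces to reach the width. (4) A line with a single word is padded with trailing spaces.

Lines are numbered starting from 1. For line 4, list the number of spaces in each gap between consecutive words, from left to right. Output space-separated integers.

Answer: 1 1

Derivation:
Line 1: ['up', 'festival', 'draw'] (min_width=16, slack=1)
Line 2: ['south', 'banana'] (min_width=12, slack=5)
Line 3: ['cheese', 'fast', 'metal'] (min_width=17, slack=0)
Line 4: ['white', 'banana', 'tree'] (min_width=17, slack=0)
Line 5: ['architect', 'water'] (min_width=15, slack=2)
Line 6: ['small', 'compound'] (min_width=14, slack=3)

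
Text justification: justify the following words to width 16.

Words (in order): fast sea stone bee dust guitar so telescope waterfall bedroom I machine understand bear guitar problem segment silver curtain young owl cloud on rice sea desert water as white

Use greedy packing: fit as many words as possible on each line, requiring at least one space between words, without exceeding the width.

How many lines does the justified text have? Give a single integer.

Answer: 13

Derivation:
Line 1: ['fast', 'sea', 'stone'] (min_width=14, slack=2)
Line 2: ['bee', 'dust', 'guitar'] (min_width=15, slack=1)
Line 3: ['so', 'telescope'] (min_width=12, slack=4)
Line 4: ['waterfall'] (min_width=9, slack=7)
Line 5: ['bedroom', 'I'] (min_width=9, slack=7)
Line 6: ['machine'] (min_width=7, slack=9)
Line 7: ['understand', 'bear'] (min_width=15, slack=1)
Line 8: ['guitar', 'problem'] (min_width=14, slack=2)
Line 9: ['segment', 'silver'] (min_width=14, slack=2)
Line 10: ['curtain', 'young'] (min_width=13, slack=3)
Line 11: ['owl', 'cloud', 'on'] (min_width=12, slack=4)
Line 12: ['rice', 'sea', 'desert'] (min_width=15, slack=1)
Line 13: ['water', 'as', 'white'] (min_width=14, slack=2)
Total lines: 13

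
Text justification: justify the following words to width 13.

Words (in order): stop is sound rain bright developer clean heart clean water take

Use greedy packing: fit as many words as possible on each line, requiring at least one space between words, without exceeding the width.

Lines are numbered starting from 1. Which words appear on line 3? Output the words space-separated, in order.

Line 1: ['stop', 'is', 'sound'] (min_width=13, slack=0)
Line 2: ['rain', 'bright'] (min_width=11, slack=2)
Line 3: ['developer'] (min_width=9, slack=4)
Line 4: ['clean', 'heart'] (min_width=11, slack=2)
Line 5: ['clean', 'water'] (min_width=11, slack=2)
Line 6: ['take'] (min_width=4, slack=9)

Answer: developer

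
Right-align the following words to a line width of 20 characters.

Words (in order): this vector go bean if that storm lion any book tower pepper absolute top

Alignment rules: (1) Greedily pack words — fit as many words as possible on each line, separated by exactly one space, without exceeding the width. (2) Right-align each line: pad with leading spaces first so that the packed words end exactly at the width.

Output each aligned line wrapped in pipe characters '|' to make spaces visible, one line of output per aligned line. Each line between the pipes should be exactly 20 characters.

Answer: | this vector go bean|
|  if that storm lion|
|      any book tower|
| pepper absolute top|

Derivation:
Line 1: ['this', 'vector', 'go', 'bean'] (min_width=19, slack=1)
Line 2: ['if', 'that', 'storm', 'lion'] (min_width=18, slack=2)
Line 3: ['any', 'book', 'tower'] (min_width=14, slack=6)
Line 4: ['pepper', 'absolute', 'top'] (min_width=19, slack=1)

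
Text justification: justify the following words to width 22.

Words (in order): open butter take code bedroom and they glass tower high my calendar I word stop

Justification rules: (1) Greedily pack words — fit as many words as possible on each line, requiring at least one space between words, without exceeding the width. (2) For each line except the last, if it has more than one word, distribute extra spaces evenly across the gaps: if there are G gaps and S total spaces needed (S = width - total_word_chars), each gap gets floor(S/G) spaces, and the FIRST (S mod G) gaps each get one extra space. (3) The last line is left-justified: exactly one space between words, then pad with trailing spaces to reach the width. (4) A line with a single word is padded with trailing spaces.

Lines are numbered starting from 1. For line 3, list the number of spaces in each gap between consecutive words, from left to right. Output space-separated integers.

Line 1: ['open', 'butter', 'take', 'code'] (min_width=21, slack=1)
Line 2: ['bedroom', 'and', 'they', 'glass'] (min_width=22, slack=0)
Line 3: ['tower', 'high', 'my', 'calendar'] (min_width=22, slack=0)
Line 4: ['I', 'word', 'stop'] (min_width=11, slack=11)

Answer: 1 1 1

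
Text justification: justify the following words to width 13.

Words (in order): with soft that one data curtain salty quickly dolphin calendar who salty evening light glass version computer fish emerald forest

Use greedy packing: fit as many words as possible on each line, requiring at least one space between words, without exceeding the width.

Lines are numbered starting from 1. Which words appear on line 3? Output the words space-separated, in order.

Answer: curtain salty

Derivation:
Line 1: ['with', 'soft'] (min_width=9, slack=4)
Line 2: ['that', 'one', 'data'] (min_width=13, slack=0)
Line 3: ['curtain', 'salty'] (min_width=13, slack=0)
Line 4: ['quickly'] (min_width=7, slack=6)
Line 5: ['dolphin'] (min_width=7, slack=6)
Line 6: ['calendar', 'who'] (min_width=12, slack=1)
Line 7: ['salty', 'evening'] (min_width=13, slack=0)
Line 8: ['light', 'glass'] (min_width=11, slack=2)
Line 9: ['version'] (min_width=7, slack=6)
Line 10: ['computer', 'fish'] (min_width=13, slack=0)
Line 11: ['emerald'] (min_width=7, slack=6)
Line 12: ['forest'] (min_width=6, slack=7)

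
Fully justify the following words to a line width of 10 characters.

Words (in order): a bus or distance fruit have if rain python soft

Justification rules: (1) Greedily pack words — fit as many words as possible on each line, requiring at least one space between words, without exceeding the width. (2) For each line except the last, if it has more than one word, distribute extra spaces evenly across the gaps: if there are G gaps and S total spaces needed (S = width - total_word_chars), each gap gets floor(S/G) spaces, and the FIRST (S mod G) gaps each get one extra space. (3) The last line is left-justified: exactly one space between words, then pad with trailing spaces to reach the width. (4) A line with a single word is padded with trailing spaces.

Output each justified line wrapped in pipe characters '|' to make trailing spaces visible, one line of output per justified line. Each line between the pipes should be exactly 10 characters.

Answer: |a  bus  or|
|distance  |
|fruit have|
|if    rain|
|python    |
|soft      |

Derivation:
Line 1: ['a', 'bus', 'or'] (min_width=8, slack=2)
Line 2: ['distance'] (min_width=8, slack=2)
Line 3: ['fruit', 'have'] (min_width=10, slack=0)
Line 4: ['if', 'rain'] (min_width=7, slack=3)
Line 5: ['python'] (min_width=6, slack=4)
Line 6: ['soft'] (min_width=4, slack=6)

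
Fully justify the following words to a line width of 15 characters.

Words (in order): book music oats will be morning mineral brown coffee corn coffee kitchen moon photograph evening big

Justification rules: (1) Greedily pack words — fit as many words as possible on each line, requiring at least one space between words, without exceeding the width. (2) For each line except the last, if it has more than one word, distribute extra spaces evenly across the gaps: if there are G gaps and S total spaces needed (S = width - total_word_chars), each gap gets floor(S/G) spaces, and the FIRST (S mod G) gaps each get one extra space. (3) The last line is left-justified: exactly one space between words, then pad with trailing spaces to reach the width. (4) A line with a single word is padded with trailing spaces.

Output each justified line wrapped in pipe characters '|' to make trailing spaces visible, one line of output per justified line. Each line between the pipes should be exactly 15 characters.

Line 1: ['book', 'music', 'oats'] (min_width=15, slack=0)
Line 2: ['will', 'be', 'morning'] (min_width=15, slack=0)
Line 3: ['mineral', 'brown'] (min_width=13, slack=2)
Line 4: ['coffee', 'corn'] (min_width=11, slack=4)
Line 5: ['coffee', 'kitchen'] (min_width=14, slack=1)
Line 6: ['moon', 'photograph'] (min_width=15, slack=0)
Line 7: ['evening', 'big'] (min_width=11, slack=4)

Answer: |book music oats|
|will be morning|
|mineral   brown|
|coffee     corn|
|coffee  kitchen|
|moon photograph|
|evening big    |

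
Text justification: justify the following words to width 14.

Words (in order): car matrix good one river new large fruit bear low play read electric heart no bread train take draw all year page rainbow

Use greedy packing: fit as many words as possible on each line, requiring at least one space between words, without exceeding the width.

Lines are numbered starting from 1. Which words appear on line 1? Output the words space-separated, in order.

Answer: car matrix

Derivation:
Line 1: ['car', 'matrix'] (min_width=10, slack=4)
Line 2: ['good', 'one', 'river'] (min_width=14, slack=0)
Line 3: ['new', 'large'] (min_width=9, slack=5)
Line 4: ['fruit', 'bear', 'low'] (min_width=14, slack=0)
Line 5: ['play', 'read'] (min_width=9, slack=5)
Line 6: ['electric', 'heart'] (min_width=14, slack=0)
Line 7: ['no', 'bread', 'train'] (min_width=14, slack=0)
Line 8: ['take', 'draw', 'all'] (min_width=13, slack=1)
Line 9: ['year', 'page'] (min_width=9, slack=5)
Line 10: ['rainbow'] (min_width=7, slack=7)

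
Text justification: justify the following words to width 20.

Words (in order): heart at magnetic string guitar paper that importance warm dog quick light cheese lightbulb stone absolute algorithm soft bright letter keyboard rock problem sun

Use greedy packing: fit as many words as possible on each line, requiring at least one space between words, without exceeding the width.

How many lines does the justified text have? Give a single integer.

Line 1: ['heart', 'at', 'magnetic'] (min_width=17, slack=3)
Line 2: ['string', 'guitar', 'paper'] (min_width=19, slack=1)
Line 3: ['that', 'importance', 'warm'] (min_width=20, slack=0)
Line 4: ['dog', 'quick', 'light'] (min_width=15, slack=5)
Line 5: ['cheese', 'lightbulb'] (min_width=16, slack=4)
Line 6: ['stone', 'absolute'] (min_width=14, slack=6)
Line 7: ['algorithm', 'soft'] (min_width=14, slack=6)
Line 8: ['bright', 'letter'] (min_width=13, slack=7)
Line 9: ['keyboard', 'rock'] (min_width=13, slack=7)
Line 10: ['problem', 'sun'] (min_width=11, slack=9)
Total lines: 10

Answer: 10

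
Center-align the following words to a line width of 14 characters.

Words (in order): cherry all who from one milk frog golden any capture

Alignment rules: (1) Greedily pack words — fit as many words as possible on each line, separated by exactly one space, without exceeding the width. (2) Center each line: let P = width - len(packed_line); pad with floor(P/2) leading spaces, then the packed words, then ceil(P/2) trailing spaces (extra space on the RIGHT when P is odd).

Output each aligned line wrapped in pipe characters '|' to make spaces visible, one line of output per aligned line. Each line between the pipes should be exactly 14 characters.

Line 1: ['cherry', 'all', 'who'] (min_width=14, slack=0)
Line 2: ['from', 'one', 'milk'] (min_width=13, slack=1)
Line 3: ['frog', 'golden'] (min_width=11, slack=3)
Line 4: ['any', 'capture'] (min_width=11, slack=3)

Answer: |cherry all who|
|from one milk |
| frog golden  |
| any capture  |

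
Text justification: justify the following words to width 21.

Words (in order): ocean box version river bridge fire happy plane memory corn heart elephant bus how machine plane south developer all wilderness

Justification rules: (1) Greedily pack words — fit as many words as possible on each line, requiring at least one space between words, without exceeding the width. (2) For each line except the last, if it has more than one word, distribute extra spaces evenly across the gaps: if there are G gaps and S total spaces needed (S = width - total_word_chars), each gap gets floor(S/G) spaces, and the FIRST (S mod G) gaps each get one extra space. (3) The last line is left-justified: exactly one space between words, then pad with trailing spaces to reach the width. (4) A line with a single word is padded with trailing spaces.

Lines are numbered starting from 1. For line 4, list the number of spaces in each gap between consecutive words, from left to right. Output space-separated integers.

Answer: 2 2

Derivation:
Line 1: ['ocean', 'box', 'version'] (min_width=17, slack=4)
Line 2: ['river', 'bridge', 'fire'] (min_width=17, slack=4)
Line 3: ['happy', 'plane', 'memory'] (min_width=18, slack=3)
Line 4: ['corn', 'heart', 'elephant'] (min_width=19, slack=2)
Line 5: ['bus', 'how', 'machine', 'plane'] (min_width=21, slack=0)
Line 6: ['south', 'developer', 'all'] (min_width=19, slack=2)
Line 7: ['wilderness'] (min_width=10, slack=11)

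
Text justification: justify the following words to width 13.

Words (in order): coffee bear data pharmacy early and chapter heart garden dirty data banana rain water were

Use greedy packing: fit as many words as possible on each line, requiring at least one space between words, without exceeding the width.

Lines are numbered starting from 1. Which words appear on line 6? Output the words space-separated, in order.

Answer: data banana

Derivation:
Line 1: ['coffee', 'bear'] (min_width=11, slack=2)
Line 2: ['data', 'pharmacy'] (min_width=13, slack=0)
Line 3: ['early', 'and'] (min_width=9, slack=4)
Line 4: ['chapter', 'heart'] (min_width=13, slack=0)
Line 5: ['garden', 'dirty'] (min_width=12, slack=1)
Line 6: ['data', 'banana'] (min_width=11, slack=2)
Line 7: ['rain', 'water'] (min_width=10, slack=3)
Line 8: ['were'] (min_width=4, slack=9)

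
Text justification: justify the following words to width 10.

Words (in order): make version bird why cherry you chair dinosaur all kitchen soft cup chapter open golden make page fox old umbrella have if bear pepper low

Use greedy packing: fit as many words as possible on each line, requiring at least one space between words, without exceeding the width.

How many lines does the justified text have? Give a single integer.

Line 1: ['make'] (min_width=4, slack=6)
Line 2: ['version'] (min_width=7, slack=3)
Line 3: ['bird', 'why'] (min_width=8, slack=2)
Line 4: ['cherry', 'you'] (min_width=10, slack=0)
Line 5: ['chair'] (min_width=5, slack=5)
Line 6: ['dinosaur'] (min_width=8, slack=2)
Line 7: ['all'] (min_width=3, slack=7)
Line 8: ['kitchen'] (min_width=7, slack=3)
Line 9: ['soft', 'cup'] (min_width=8, slack=2)
Line 10: ['chapter'] (min_width=7, slack=3)
Line 11: ['open'] (min_width=4, slack=6)
Line 12: ['golden'] (min_width=6, slack=4)
Line 13: ['make', 'page'] (min_width=9, slack=1)
Line 14: ['fox', 'old'] (min_width=7, slack=3)
Line 15: ['umbrella'] (min_width=8, slack=2)
Line 16: ['have', 'if'] (min_width=7, slack=3)
Line 17: ['bear'] (min_width=4, slack=6)
Line 18: ['pepper', 'low'] (min_width=10, slack=0)
Total lines: 18

Answer: 18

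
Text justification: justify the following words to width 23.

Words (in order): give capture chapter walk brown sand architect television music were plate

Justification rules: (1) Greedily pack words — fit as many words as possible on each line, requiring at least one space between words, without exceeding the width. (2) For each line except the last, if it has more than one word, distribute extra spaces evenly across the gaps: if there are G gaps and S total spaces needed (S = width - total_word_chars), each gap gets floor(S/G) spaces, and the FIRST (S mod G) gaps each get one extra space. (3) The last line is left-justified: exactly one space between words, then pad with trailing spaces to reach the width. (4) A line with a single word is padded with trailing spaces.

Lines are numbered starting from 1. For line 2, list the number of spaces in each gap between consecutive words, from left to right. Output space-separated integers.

Line 1: ['give', 'capture', 'chapter'] (min_width=20, slack=3)
Line 2: ['walk', 'brown', 'sand'] (min_width=15, slack=8)
Line 3: ['architect', 'television'] (min_width=20, slack=3)
Line 4: ['music', 'were', 'plate'] (min_width=16, slack=7)

Answer: 5 5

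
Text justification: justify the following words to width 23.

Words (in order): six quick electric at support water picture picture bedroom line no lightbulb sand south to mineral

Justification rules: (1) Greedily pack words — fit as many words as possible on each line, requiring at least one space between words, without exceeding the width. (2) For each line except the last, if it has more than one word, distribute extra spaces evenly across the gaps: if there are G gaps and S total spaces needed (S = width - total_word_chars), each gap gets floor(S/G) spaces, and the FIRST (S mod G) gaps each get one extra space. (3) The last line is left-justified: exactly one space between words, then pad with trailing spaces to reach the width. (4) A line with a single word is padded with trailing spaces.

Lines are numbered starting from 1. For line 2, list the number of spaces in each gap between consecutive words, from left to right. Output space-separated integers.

Line 1: ['six', 'quick', 'electric', 'at'] (min_width=21, slack=2)
Line 2: ['support', 'water', 'picture'] (min_width=21, slack=2)
Line 3: ['picture', 'bedroom', 'line', 'no'] (min_width=23, slack=0)
Line 4: ['lightbulb', 'sand', 'south', 'to'] (min_width=23, slack=0)
Line 5: ['mineral'] (min_width=7, slack=16)

Answer: 2 2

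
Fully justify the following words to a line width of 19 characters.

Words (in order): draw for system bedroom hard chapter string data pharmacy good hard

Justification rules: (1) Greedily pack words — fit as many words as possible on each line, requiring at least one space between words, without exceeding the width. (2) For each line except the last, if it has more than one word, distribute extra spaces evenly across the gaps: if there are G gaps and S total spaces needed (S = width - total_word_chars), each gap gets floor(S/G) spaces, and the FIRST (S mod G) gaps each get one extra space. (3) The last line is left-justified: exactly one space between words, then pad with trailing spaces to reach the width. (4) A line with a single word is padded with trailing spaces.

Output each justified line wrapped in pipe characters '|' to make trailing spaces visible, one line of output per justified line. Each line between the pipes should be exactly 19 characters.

Line 1: ['draw', 'for', 'system'] (min_width=15, slack=4)
Line 2: ['bedroom', 'hard'] (min_width=12, slack=7)
Line 3: ['chapter', 'string', 'data'] (min_width=19, slack=0)
Line 4: ['pharmacy', 'good', 'hard'] (min_width=18, slack=1)

Answer: |draw   for   system|
|bedroom        hard|
|chapter string data|
|pharmacy good hard |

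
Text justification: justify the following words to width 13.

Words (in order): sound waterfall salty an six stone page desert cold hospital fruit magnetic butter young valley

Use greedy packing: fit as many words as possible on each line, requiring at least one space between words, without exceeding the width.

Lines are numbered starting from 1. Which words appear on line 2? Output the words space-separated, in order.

Line 1: ['sound'] (min_width=5, slack=8)
Line 2: ['waterfall'] (min_width=9, slack=4)
Line 3: ['salty', 'an', 'six'] (min_width=12, slack=1)
Line 4: ['stone', 'page'] (min_width=10, slack=3)
Line 5: ['desert', 'cold'] (min_width=11, slack=2)
Line 6: ['hospital'] (min_width=8, slack=5)
Line 7: ['fruit'] (min_width=5, slack=8)
Line 8: ['magnetic'] (min_width=8, slack=5)
Line 9: ['butter', 'young'] (min_width=12, slack=1)
Line 10: ['valley'] (min_width=6, slack=7)

Answer: waterfall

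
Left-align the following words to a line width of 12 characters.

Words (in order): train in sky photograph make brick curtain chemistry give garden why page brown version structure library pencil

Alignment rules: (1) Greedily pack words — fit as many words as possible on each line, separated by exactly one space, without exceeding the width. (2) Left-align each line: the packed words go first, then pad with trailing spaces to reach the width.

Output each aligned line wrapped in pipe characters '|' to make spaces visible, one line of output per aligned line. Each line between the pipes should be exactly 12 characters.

Answer: |train in sky|
|photograph  |
|make brick  |
|curtain     |
|chemistry   |
|give garden |
|why page    |
|brown       |
|version     |
|structure   |
|library     |
|pencil      |

Derivation:
Line 1: ['train', 'in', 'sky'] (min_width=12, slack=0)
Line 2: ['photograph'] (min_width=10, slack=2)
Line 3: ['make', 'brick'] (min_width=10, slack=2)
Line 4: ['curtain'] (min_width=7, slack=5)
Line 5: ['chemistry'] (min_width=9, slack=3)
Line 6: ['give', 'garden'] (min_width=11, slack=1)
Line 7: ['why', 'page'] (min_width=8, slack=4)
Line 8: ['brown'] (min_width=5, slack=7)
Line 9: ['version'] (min_width=7, slack=5)
Line 10: ['structure'] (min_width=9, slack=3)
Line 11: ['library'] (min_width=7, slack=5)
Line 12: ['pencil'] (min_width=6, slack=6)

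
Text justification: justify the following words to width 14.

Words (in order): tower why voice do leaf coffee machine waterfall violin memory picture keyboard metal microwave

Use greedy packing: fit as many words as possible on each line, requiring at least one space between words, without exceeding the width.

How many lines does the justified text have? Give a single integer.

Line 1: ['tower', 'why'] (min_width=9, slack=5)
Line 2: ['voice', 'do', 'leaf'] (min_width=13, slack=1)
Line 3: ['coffee', 'machine'] (min_width=14, slack=0)
Line 4: ['waterfall'] (min_width=9, slack=5)
Line 5: ['violin', 'memory'] (min_width=13, slack=1)
Line 6: ['picture'] (min_width=7, slack=7)
Line 7: ['keyboard', 'metal'] (min_width=14, slack=0)
Line 8: ['microwave'] (min_width=9, slack=5)
Total lines: 8

Answer: 8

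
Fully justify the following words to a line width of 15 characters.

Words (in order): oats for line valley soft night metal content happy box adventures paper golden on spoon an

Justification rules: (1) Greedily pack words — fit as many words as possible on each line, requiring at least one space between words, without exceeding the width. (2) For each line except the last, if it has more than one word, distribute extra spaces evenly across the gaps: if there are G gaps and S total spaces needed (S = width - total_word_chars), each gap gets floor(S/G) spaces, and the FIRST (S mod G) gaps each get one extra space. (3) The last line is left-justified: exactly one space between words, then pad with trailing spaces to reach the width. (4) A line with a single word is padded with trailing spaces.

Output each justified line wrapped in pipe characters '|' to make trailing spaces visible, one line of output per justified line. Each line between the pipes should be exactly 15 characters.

Line 1: ['oats', 'for', 'line'] (min_width=13, slack=2)
Line 2: ['valley', 'soft'] (min_width=11, slack=4)
Line 3: ['night', 'metal'] (min_width=11, slack=4)
Line 4: ['content', 'happy'] (min_width=13, slack=2)
Line 5: ['box', 'adventures'] (min_width=14, slack=1)
Line 6: ['paper', 'golden', 'on'] (min_width=15, slack=0)
Line 7: ['spoon', 'an'] (min_width=8, slack=7)

Answer: |oats  for  line|
|valley     soft|
|night     metal|
|content   happy|
|box  adventures|
|paper golden on|
|spoon an       |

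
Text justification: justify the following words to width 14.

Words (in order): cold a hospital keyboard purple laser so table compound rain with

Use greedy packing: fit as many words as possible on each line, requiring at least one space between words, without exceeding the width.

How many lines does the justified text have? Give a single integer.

Answer: 7

Derivation:
Line 1: ['cold', 'a'] (min_width=6, slack=8)
Line 2: ['hospital'] (min_width=8, slack=6)
Line 3: ['keyboard'] (min_width=8, slack=6)
Line 4: ['purple', 'laser'] (min_width=12, slack=2)
Line 5: ['so', 'table'] (min_width=8, slack=6)
Line 6: ['compound', 'rain'] (min_width=13, slack=1)
Line 7: ['with'] (min_width=4, slack=10)
Total lines: 7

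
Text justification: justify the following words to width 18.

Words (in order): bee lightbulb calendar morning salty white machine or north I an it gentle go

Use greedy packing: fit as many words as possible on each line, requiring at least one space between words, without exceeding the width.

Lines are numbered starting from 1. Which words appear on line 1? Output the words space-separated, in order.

Answer: bee lightbulb

Derivation:
Line 1: ['bee', 'lightbulb'] (min_width=13, slack=5)
Line 2: ['calendar', 'morning'] (min_width=16, slack=2)
Line 3: ['salty', 'white'] (min_width=11, slack=7)
Line 4: ['machine', 'or', 'north', 'I'] (min_width=18, slack=0)
Line 5: ['an', 'it', 'gentle', 'go'] (min_width=15, slack=3)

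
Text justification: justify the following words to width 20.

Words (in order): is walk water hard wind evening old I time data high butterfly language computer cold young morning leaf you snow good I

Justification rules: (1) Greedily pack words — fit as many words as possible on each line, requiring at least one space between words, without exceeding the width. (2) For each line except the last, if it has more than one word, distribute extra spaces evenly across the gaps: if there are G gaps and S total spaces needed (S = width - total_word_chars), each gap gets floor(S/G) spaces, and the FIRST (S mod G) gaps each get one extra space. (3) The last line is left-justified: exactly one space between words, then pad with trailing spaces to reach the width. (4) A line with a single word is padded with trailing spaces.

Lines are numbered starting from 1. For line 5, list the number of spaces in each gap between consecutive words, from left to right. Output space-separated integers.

Line 1: ['is', 'walk', 'water', 'hard'] (min_width=18, slack=2)
Line 2: ['wind', 'evening', 'old', 'I'] (min_width=18, slack=2)
Line 3: ['time', 'data', 'high'] (min_width=14, slack=6)
Line 4: ['butterfly', 'language'] (min_width=18, slack=2)
Line 5: ['computer', 'cold', 'young'] (min_width=19, slack=1)
Line 6: ['morning', 'leaf', 'you'] (min_width=16, slack=4)
Line 7: ['snow', 'good', 'I'] (min_width=11, slack=9)

Answer: 2 1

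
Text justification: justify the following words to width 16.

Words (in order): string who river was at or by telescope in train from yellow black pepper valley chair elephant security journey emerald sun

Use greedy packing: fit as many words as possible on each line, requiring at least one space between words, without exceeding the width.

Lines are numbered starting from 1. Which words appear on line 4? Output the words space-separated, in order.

Line 1: ['string', 'who', 'river'] (min_width=16, slack=0)
Line 2: ['was', 'at', 'or', 'by'] (min_width=12, slack=4)
Line 3: ['telescope', 'in'] (min_width=12, slack=4)
Line 4: ['train', 'from'] (min_width=10, slack=6)
Line 5: ['yellow', 'black'] (min_width=12, slack=4)
Line 6: ['pepper', 'valley'] (min_width=13, slack=3)
Line 7: ['chair', 'elephant'] (min_width=14, slack=2)
Line 8: ['security', 'journey'] (min_width=16, slack=0)
Line 9: ['emerald', 'sun'] (min_width=11, slack=5)

Answer: train from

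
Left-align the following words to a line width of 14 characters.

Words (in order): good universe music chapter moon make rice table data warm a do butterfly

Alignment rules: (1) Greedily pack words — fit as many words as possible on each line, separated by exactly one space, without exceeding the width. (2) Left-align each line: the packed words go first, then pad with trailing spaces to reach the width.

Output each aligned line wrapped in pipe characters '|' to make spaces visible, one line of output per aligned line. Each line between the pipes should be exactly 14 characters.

Answer: |good universe |
|music chapter |
|moon make rice|
|table data    |
|warm a do     |
|butterfly     |

Derivation:
Line 1: ['good', 'universe'] (min_width=13, slack=1)
Line 2: ['music', 'chapter'] (min_width=13, slack=1)
Line 3: ['moon', 'make', 'rice'] (min_width=14, slack=0)
Line 4: ['table', 'data'] (min_width=10, slack=4)
Line 5: ['warm', 'a', 'do'] (min_width=9, slack=5)
Line 6: ['butterfly'] (min_width=9, slack=5)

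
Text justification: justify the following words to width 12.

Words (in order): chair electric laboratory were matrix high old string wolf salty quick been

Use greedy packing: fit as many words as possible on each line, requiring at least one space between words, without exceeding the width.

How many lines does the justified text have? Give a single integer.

Answer: 8

Derivation:
Line 1: ['chair'] (min_width=5, slack=7)
Line 2: ['electric'] (min_width=8, slack=4)
Line 3: ['laboratory'] (min_width=10, slack=2)
Line 4: ['were', 'matrix'] (min_width=11, slack=1)
Line 5: ['high', 'old'] (min_width=8, slack=4)
Line 6: ['string', 'wolf'] (min_width=11, slack=1)
Line 7: ['salty', 'quick'] (min_width=11, slack=1)
Line 8: ['been'] (min_width=4, slack=8)
Total lines: 8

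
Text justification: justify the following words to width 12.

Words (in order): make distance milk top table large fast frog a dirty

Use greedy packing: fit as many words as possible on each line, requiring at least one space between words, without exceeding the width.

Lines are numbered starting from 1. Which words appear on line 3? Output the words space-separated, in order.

Line 1: ['make'] (min_width=4, slack=8)
Line 2: ['distance'] (min_width=8, slack=4)
Line 3: ['milk', 'top'] (min_width=8, slack=4)
Line 4: ['table', 'large'] (min_width=11, slack=1)
Line 5: ['fast', 'frog', 'a'] (min_width=11, slack=1)
Line 6: ['dirty'] (min_width=5, slack=7)

Answer: milk top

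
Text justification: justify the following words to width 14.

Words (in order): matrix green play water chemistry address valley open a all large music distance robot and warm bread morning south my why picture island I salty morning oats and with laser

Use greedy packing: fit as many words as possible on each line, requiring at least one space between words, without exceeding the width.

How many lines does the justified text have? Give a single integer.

Answer: 13

Derivation:
Line 1: ['matrix', 'green'] (min_width=12, slack=2)
Line 2: ['play', 'water'] (min_width=10, slack=4)
Line 3: ['chemistry'] (min_width=9, slack=5)
Line 4: ['address', 'valley'] (min_width=14, slack=0)
Line 5: ['open', 'a', 'all'] (min_width=10, slack=4)
Line 6: ['large', 'music'] (min_width=11, slack=3)
Line 7: ['distance', 'robot'] (min_width=14, slack=0)
Line 8: ['and', 'warm', 'bread'] (min_width=14, slack=0)
Line 9: ['morning', 'south'] (min_width=13, slack=1)
Line 10: ['my', 'why', 'picture'] (min_width=14, slack=0)
Line 11: ['island', 'I', 'salty'] (min_width=14, slack=0)
Line 12: ['morning', 'oats'] (min_width=12, slack=2)
Line 13: ['and', 'with', 'laser'] (min_width=14, slack=0)
Total lines: 13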